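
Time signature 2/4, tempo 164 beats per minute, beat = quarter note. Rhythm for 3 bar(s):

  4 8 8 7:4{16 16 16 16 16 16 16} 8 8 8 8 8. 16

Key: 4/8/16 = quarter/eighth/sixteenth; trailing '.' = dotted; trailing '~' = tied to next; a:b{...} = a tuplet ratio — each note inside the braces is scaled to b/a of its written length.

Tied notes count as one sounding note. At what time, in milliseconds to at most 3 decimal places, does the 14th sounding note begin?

note 14 onset = 9/2b = 1646.341ms

1. 0.0ms @ 0 + 365.854ms (1)
2. 365.854ms @ 1 + 182.927ms (1/2)
3. 548.78ms @ 3/2 + 182.927ms (1/2)
4. 731.707ms @ 2 + 52.265ms (1/7)
5. 783.972ms @ 15/7 + 52.265ms (1/7)
6. 836.237ms @ 16/7 + 52.265ms (1/7)
7. 888.502ms @ 17/7 + 52.265ms (1/7)
8. 940.767ms @ 18/7 + 52.265ms (1/7)
9. 993.031ms @ 19/7 + 52.265ms (1/7)
10. 1045.296ms @ 20/7 + 52.265ms (1/7)
11. 1097.561ms @ 3 + 182.927ms (1/2)
12. 1280.488ms @ 7/2 + 182.927ms (1/2)
13. 1463.415ms @ 4 + 182.927ms (1/2)
14. 1646.341ms @ 9/2 + 182.927ms (1/2)
15. 1829.268ms @ 5 + 274.39ms (3/4)
16. 2103.659ms @ 23/4 + 91.463ms (1/4)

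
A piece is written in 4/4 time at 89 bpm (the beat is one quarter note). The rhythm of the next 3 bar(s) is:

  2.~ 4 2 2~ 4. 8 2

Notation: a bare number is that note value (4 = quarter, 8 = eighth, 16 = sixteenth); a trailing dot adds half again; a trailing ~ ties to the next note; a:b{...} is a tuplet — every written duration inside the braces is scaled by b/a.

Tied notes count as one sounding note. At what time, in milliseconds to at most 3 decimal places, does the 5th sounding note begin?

1. 0.0ms @ 0 + 2696.629ms (4)
2. 2696.629ms @ 4 + 1348.315ms (2)
3. 4044.944ms @ 6 + 2359.551ms (7/2)
4. 6404.494ms @ 19/2 + 337.079ms (1/2)
5. 6741.573ms @ 10 + 1348.315ms (2)

note 5 onset = 10b = 6741.573ms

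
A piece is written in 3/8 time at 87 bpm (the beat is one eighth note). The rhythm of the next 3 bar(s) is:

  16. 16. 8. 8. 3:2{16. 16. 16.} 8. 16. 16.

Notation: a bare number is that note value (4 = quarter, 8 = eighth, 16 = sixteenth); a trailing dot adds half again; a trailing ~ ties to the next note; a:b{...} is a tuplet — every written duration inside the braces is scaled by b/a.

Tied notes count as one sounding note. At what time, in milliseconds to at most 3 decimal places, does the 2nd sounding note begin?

1. 0.0ms @ 0 + 517.241ms (3/4)
2. 517.241ms @ 3/4 + 517.241ms (3/4)
3. 1034.483ms @ 3/2 + 1034.483ms (3/2)
4. 2068.966ms @ 3 + 1034.483ms (3/2)
5. 3103.448ms @ 9/2 + 344.828ms (1/2)
6. 3448.276ms @ 5 + 344.828ms (1/2)
7. 3793.103ms @ 11/2 + 344.828ms (1/2)
8. 4137.931ms @ 6 + 1034.483ms (3/2)
9. 5172.414ms @ 15/2 + 517.241ms (3/4)
10. 5689.655ms @ 33/4 + 517.241ms (3/4)

note 2 onset = 3/4b = 517.241ms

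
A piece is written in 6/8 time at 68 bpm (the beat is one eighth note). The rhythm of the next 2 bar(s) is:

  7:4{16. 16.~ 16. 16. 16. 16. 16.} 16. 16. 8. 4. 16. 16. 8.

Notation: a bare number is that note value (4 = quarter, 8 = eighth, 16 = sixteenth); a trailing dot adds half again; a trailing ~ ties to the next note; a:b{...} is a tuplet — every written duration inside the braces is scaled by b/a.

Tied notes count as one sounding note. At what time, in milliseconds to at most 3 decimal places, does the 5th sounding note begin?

1. 0.0ms @ 0 + 378.151ms (3/7)
2. 378.151ms @ 3/7 + 756.303ms (6/7)
3. 1134.454ms @ 9/7 + 378.151ms (3/7)
4. 1512.605ms @ 12/7 + 378.151ms (3/7)
5. 1890.756ms @ 15/7 + 378.151ms (3/7)
6. 2268.908ms @ 18/7 + 378.151ms (3/7)
7. 2647.059ms @ 3 + 661.765ms (3/4)
8. 3308.824ms @ 15/4 + 661.765ms (3/4)
9. 3970.588ms @ 9/2 + 1323.529ms (3/2)
10. 5294.118ms @ 6 + 2647.059ms (3)
11. 7941.176ms @ 9 + 661.765ms (3/4)
12. 8602.941ms @ 39/4 + 661.765ms (3/4)
13. 9264.706ms @ 21/2 + 1323.529ms (3/2)

note 5 onset = 15/7b = 1890.756ms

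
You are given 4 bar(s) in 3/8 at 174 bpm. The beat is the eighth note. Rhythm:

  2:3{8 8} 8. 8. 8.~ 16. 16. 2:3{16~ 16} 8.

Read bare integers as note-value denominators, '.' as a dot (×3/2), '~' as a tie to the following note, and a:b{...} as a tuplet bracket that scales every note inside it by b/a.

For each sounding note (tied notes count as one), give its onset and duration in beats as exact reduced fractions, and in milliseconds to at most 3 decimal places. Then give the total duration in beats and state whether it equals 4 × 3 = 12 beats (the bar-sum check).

1) 0.0ms=0b +517.241ms=3/2b
2) 517.241ms=3/2b +517.241ms=3/2b
3) 1034.483ms=3b +517.241ms=3/2b
4) 1551.724ms=9/2b +517.241ms=3/2b
5) 2068.966ms=6b +775.862ms=9/4b
6) 2844.828ms=33/4b +258.621ms=3/4b
7) 3103.448ms=9b +517.241ms=3/2b
8) 3620.69ms=21/2b +517.241ms=3/2b
Σ=12b of 12 (174bpm 3/8) — PASS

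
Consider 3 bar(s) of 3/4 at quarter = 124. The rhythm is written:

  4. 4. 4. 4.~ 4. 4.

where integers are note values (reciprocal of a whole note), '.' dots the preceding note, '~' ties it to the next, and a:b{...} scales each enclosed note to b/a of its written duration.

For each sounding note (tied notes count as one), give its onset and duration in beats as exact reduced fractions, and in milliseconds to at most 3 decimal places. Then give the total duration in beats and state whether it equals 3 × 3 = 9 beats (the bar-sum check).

1) 0.0ms=0b +725.806ms=3/2b
2) 725.806ms=3/2b +725.806ms=3/2b
3) 1451.613ms=3b +725.806ms=3/2b
4) 2177.419ms=9/2b +1451.613ms=3b
5) 3629.032ms=15/2b +725.806ms=3/2b
Σ=9b of 9 (124bpm 3/4) — PASS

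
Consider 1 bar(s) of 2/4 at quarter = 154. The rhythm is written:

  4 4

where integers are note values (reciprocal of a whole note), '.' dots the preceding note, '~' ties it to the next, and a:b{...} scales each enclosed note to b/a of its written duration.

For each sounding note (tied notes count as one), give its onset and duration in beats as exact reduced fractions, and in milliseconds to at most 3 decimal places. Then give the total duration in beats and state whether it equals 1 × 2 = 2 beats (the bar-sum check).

1) 0.0ms=0b +389.61ms=1b
2) 389.61ms=1b +389.61ms=1b
Σ=2b of 2 (154bpm 2/4) — PASS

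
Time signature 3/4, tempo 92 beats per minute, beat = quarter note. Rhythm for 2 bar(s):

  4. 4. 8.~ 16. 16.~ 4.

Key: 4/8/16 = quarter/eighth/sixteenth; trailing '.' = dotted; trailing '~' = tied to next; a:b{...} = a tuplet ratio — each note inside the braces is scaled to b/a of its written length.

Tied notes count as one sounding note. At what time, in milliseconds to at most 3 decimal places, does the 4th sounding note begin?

1. 0.0ms @ 0 + 978.261ms (3/2)
2. 978.261ms @ 3/2 + 978.261ms (3/2)
3. 1956.522ms @ 3 + 733.696ms (9/8)
4. 2690.217ms @ 33/8 + 1222.826ms (15/8)

note 4 onset = 33/8b = 2690.217ms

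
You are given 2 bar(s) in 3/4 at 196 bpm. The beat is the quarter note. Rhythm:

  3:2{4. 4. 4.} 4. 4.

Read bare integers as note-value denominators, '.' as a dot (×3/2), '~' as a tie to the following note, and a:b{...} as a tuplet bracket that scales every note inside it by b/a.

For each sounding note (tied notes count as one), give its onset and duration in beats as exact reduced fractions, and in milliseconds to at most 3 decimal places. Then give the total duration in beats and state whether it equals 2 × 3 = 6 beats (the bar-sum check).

1) 0.0ms=0b +306.122ms=1b
2) 306.122ms=1b +306.122ms=1b
3) 612.245ms=2b +306.122ms=1b
4) 918.367ms=3b +459.184ms=3/2b
5) 1377.551ms=9/2b +459.184ms=3/2b
Σ=6b of 6 (196bpm 3/4) — PASS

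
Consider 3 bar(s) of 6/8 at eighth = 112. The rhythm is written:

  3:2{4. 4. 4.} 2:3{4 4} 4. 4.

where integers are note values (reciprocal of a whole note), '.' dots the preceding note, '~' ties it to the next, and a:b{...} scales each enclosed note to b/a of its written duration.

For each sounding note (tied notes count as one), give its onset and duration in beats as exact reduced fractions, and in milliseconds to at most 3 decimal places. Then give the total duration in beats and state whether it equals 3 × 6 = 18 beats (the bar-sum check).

1) 0.0ms=0b +1071.429ms=2b
2) 1071.429ms=2b +1071.429ms=2b
3) 2142.857ms=4b +1071.429ms=2b
4) 3214.286ms=6b +1607.143ms=3b
5) 4821.429ms=9b +1607.143ms=3b
6) 6428.571ms=12b +1607.143ms=3b
7) 8035.714ms=15b +1607.143ms=3b
Σ=18b of 18 (112bpm 6/8) — PASS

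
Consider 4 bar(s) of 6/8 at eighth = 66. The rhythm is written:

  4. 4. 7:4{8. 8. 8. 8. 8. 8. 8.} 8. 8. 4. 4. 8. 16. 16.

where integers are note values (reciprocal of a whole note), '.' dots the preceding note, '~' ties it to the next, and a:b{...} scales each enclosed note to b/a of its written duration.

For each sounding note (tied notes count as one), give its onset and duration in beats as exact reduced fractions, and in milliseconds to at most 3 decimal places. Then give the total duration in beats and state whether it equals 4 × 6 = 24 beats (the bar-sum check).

1) 0.0ms=0b +2727.273ms=3b
2) 2727.273ms=3b +2727.273ms=3b
3) 5454.545ms=6b +779.221ms=6/7b
4) 6233.766ms=48/7b +779.221ms=6/7b
5) 7012.987ms=54/7b +779.221ms=6/7b
6) 7792.208ms=60/7b +779.221ms=6/7b
7) 8571.429ms=66/7b +779.221ms=6/7b
8) 9350.649ms=72/7b +779.221ms=6/7b
9) 10129.87ms=78/7b +779.221ms=6/7b
10) 10909.091ms=12b +1363.636ms=3/2b
11) 12272.727ms=27/2b +1363.636ms=3/2b
12) 13636.364ms=15b +2727.273ms=3b
13) 16363.636ms=18b +2727.273ms=3b
14) 19090.909ms=21b +1363.636ms=3/2b
15) 20454.545ms=45/2b +681.818ms=3/4b
16) 21136.364ms=93/4b +681.818ms=3/4b
Σ=24b of 24 (66bpm 6/8) — PASS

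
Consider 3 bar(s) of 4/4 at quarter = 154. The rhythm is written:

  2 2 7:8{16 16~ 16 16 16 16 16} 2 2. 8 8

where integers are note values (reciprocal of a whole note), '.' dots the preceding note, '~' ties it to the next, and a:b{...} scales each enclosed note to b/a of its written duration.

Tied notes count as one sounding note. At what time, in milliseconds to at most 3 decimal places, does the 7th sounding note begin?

1. 0.0ms @ 0 + 779.221ms (2)
2. 779.221ms @ 2 + 779.221ms (2)
3. 1558.442ms @ 4 + 111.317ms (2/7)
4. 1669.759ms @ 30/7 + 222.635ms (4/7)
5. 1892.393ms @ 34/7 + 111.317ms (2/7)
6. 2003.711ms @ 36/7 + 111.317ms (2/7)
7. 2115.028ms @ 38/7 + 111.317ms (2/7)
8. 2226.345ms @ 40/7 + 111.317ms (2/7)
9. 2337.662ms @ 6 + 779.221ms (2)
10. 3116.883ms @ 8 + 1168.831ms (3)
11. 4285.714ms @ 11 + 194.805ms (1/2)
12. 4480.519ms @ 23/2 + 194.805ms (1/2)

note 7 onset = 38/7b = 2115.028ms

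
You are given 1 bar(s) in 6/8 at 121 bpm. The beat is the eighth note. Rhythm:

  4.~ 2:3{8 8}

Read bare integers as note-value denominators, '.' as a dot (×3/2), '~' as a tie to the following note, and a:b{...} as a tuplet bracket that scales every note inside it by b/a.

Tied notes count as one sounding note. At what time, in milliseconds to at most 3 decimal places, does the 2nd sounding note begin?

1. 0.0ms @ 0 + 2231.405ms (9/2)
2. 2231.405ms @ 9/2 + 743.802ms (3/2)

note 2 onset = 9/2b = 2231.405ms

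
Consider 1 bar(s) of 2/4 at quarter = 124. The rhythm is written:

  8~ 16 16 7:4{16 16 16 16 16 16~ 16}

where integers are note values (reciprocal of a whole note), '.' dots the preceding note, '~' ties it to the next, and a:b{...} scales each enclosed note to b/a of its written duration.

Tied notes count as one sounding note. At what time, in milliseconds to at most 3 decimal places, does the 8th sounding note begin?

note 8 onset = 12/7b = 829.493ms

1. 0.0ms @ 0 + 362.903ms (3/4)
2. 362.903ms @ 3/4 + 120.968ms (1/4)
3. 483.871ms @ 1 + 69.124ms (1/7)
4. 552.995ms @ 8/7 + 69.124ms (1/7)
5. 622.12ms @ 9/7 + 69.124ms (1/7)
6. 691.244ms @ 10/7 + 69.124ms (1/7)
7. 760.369ms @ 11/7 + 69.124ms (1/7)
8. 829.493ms @ 12/7 + 138.249ms (2/7)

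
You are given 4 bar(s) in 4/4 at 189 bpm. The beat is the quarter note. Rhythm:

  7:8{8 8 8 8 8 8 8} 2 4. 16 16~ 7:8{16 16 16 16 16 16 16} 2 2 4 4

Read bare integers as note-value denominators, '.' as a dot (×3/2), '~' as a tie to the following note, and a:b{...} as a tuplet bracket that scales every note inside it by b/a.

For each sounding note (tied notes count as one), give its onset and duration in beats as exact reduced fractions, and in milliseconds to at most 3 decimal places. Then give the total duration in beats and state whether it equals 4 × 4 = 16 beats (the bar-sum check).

1) 0.0ms=0b +181.406ms=4/7b
2) 181.406ms=4/7b +181.406ms=4/7b
3) 362.812ms=8/7b +181.406ms=4/7b
4) 544.218ms=12/7b +181.406ms=4/7b
5) 725.624ms=16/7b +181.406ms=4/7b
6) 907.029ms=20/7b +181.406ms=4/7b
7) 1088.435ms=24/7b +181.406ms=4/7b
8) 1269.841ms=4b +634.921ms=2b
9) 1904.762ms=6b +476.19ms=3/2b
10) 2380.952ms=15/2b +79.365ms=1/4b
11) 2460.317ms=31/4b +170.068ms=15/28b
12) 2630.385ms=58/7b +90.703ms=2/7b
13) 2721.088ms=60/7b +90.703ms=2/7b
14) 2811.791ms=62/7b +90.703ms=2/7b
15) 2902.494ms=64/7b +90.703ms=2/7b
16) 2993.197ms=66/7b +90.703ms=2/7b
17) 3083.9ms=68/7b +90.703ms=2/7b
18) 3174.603ms=10b +634.921ms=2b
19) 3809.524ms=12b +634.921ms=2b
20) 4444.444ms=14b +317.46ms=1b
21) 4761.905ms=15b +317.46ms=1b
Σ=16b of 16 (189bpm 4/4) — PASS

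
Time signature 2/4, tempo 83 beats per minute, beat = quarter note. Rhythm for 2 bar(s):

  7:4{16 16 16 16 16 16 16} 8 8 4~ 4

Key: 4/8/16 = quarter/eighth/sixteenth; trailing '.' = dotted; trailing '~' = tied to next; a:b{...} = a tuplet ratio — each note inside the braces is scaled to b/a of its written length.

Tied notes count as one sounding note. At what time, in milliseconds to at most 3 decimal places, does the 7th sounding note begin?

1. 0.0ms @ 0 + 103.27ms (1/7)
2. 103.27ms @ 1/7 + 103.27ms (1/7)
3. 206.54ms @ 2/7 + 103.27ms (1/7)
4. 309.811ms @ 3/7 + 103.27ms (1/7)
5. 413.081ms @ 4/7 + 103.27ms (1/7)
6. 516.351ms @ 5/7 + 103.27ms (1/7)
7. 619.621ms @ 6/7 + 103.27ms (1/7)
8. 722.892ms @ 1 + 361.446ms (1/2)
9. 1084.337ms @ 3/2 + 361.446ms (1/2)
10. 1445.783ms @ 2 + 1445.783ms (2)

note 7 onset = 6/7b = 619.621ms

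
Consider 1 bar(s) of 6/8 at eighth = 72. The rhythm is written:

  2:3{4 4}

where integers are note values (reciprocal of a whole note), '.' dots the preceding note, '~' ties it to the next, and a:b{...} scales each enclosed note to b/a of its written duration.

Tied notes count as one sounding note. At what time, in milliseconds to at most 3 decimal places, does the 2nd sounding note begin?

1. 0.0ms @ 0 + 2500.0ms (3)
2. 2500.0ms @ 3 + 2500.0ms (3)

note 2 onset = 3b = 2500.0ms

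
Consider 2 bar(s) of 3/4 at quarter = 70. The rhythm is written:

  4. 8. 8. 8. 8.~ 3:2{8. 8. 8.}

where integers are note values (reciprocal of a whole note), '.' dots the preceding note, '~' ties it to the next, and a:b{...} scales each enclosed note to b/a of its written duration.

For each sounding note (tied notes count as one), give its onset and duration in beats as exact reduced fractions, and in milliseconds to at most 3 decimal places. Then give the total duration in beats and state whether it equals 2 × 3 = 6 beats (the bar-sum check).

1) 0.0ms=0b +1285.714ms=3/2b
2) 1285.714ms=3/2b +642.857ms=3/4b
3) 1928.571ms=9/4b +642.857ms=3/4b
4) 2571.429ms=3b +642.857ms=3/4b
5) 3214.286ms=15/4b +1071.429ms=5/4b
6) 4285.714ms=5b +428.571ms=1/2b
7) 4714.286ms=11/2b +428.571ms=1/2b
Σ=6b of 6 (70bpm 3/4) — PASS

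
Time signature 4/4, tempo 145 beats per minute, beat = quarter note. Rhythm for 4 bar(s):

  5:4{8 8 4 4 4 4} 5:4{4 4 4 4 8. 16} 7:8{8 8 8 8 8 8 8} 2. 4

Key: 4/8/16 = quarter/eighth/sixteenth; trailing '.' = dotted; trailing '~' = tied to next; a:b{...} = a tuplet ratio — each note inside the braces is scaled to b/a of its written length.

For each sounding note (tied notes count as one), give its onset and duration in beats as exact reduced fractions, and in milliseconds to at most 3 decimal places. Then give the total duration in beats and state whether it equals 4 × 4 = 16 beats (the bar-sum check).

1) 0.0ms=0b +165.517ms=2/5b
2) 165.517ms=2/5b +165.517ms=2/5b
3) 331.034ms=4/5b +331.034ms=4/5b
4) 662.069ms=8/5b +331.034ms=4/5b
5) 993.103ms=12/5b +331.034ms=4/5b
6) 1324.138ms=16/5b +331.034ms=4/5b
7) 1655.172ms=4b +331.034ms=4/5b
8) 1986.207ms=24/5b +331.034ms=4/5b
9) 2317.241ms=28/5b +331.034ms=4/5b
10) 2648.276ms=32/5b +331.034ms=4/5b
11) 2979.31ms=36/5b +248.276ms=3/5b
12) 3227.586ms=39/5b +82.759ms=1/5b
13) 3310.345ms=8b +236.453ms=4/7b
14) 3546.798ms=60/7b +236.453ms=4/7b
15) 3783.251ms=64/7b +236.453ms=4/7b
16) 4019.704ms=68/7b +236.453ms=4/7b
17) 4256.158ms=72/7b +236.453ms=4/7b
18) 4492.611ms=76/7b +236.453ms=4/7b
19) 4729.064ms=80/7b +236.453ms=4/7b
20) 4965.517ms=12b +1241.379ms=3b
21) 6206.897ms=15b +413.793ms=1b
Σ=16b of 16 (145bpm 4/4) — PASS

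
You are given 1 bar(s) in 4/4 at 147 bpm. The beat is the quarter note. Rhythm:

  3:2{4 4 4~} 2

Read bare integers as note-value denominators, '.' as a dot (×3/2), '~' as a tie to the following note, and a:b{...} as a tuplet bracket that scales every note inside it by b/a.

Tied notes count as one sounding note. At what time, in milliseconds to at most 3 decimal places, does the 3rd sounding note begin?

1. 0.0ms @ 0 + 272.109ms (2/3)
2. 272.109ms @ 2/3 + 272.109ms (2/3)
3. 544.218ms @ 4/3 + 1088.435ms (8/3)

note 3 onset = 4/3b = 544.218ms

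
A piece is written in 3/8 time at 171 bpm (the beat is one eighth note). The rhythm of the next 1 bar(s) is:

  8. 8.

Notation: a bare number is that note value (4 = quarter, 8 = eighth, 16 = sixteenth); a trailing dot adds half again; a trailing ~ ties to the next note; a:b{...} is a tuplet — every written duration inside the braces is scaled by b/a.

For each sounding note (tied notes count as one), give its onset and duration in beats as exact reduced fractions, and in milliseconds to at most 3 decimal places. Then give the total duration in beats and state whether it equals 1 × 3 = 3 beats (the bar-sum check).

1) 0.0ms=0b +526.316ms=3/2b
2) 526.316ms=3/2b +526.316ms=3/2b
Σ=3b of 3 (171bpm 3/8) — PASS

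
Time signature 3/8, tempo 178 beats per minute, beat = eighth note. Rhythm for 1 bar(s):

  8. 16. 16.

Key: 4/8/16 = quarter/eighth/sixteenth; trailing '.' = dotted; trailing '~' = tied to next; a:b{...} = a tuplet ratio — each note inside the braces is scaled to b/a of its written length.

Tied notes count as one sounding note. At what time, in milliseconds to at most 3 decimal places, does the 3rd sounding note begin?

note 3 onset = 9/4b = 758.427ms

1. 0.0ms @ 0 + 505.618ms (3/2)
2. 505.618ms @ 3/2 + 252.809ms (3/4)
3. 758.427ms @ 9/4 + 252.809ms (3/4)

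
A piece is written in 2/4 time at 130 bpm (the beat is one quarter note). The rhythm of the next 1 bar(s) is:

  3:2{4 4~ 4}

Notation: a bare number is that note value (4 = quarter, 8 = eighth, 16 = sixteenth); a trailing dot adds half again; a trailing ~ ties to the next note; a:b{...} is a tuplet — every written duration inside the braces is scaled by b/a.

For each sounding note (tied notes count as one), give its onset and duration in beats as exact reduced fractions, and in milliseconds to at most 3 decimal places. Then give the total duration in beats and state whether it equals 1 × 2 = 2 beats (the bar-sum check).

1) 0.0ms=0b +307.692ms=2/3b
2) 307.692ms=2/3b +615.385ms=4/3b
Σ=2b of 2 (130bpm 2/4) — PASS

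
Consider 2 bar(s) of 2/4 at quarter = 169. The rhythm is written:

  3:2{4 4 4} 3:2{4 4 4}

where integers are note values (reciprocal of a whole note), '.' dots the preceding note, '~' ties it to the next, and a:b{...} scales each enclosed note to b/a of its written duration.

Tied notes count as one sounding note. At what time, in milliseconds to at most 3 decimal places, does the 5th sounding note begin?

note 5 onset = 8/3b = 946.746ms

1. 0.0ms @ 0 + 236.686ms (2/3)
2. 236.686ms @ 2/3 + 236.686ms (2/3)
3. 473.373ms @ 4/3 + 236.686ms (2/3)
4. 710.059ms @ 2 + 236.686ms (2/3)
5. 946.746ms @ 8/3 + 236.686ms (2/3)
6. 1183.432ms @ 10/3 + 236.686ms (2/3)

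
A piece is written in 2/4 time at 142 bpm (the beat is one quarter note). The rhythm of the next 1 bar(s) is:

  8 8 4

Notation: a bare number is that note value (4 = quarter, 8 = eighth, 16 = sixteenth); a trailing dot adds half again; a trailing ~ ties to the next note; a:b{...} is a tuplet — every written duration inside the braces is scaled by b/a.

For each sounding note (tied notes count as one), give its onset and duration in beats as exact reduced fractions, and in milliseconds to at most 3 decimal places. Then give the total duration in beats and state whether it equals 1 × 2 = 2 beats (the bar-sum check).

1) 0.0ms=0b +211.268ms=1/2b
2) 211.268ms=1/2b +211.268ms=1/2b
3) 422.535ms=1b +422.535ms=1b
Σ=2b of 2 (142bpm 2/4) — PASS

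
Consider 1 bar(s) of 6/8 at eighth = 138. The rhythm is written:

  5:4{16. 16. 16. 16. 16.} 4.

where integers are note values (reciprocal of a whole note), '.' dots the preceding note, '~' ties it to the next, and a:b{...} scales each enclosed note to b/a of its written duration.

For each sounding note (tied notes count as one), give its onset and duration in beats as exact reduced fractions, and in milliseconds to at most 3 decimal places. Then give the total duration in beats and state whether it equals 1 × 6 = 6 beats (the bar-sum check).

1) 0.0ms=0b +260.87ms=3/5b
2) 260.87ms=3/5b +260.87ms=3/5b
3) 521.739ms=6/5b +260.87ms=3/5b
4) 782.609ms=9/5b +260.87ms=3/5b
5) 1043.478ms=12/5b +260.87ms=3/5b
6) 1304.348ms=3b +1304.348ms=3b
Σ=6b of 6 (138bpm 6/8) — PASS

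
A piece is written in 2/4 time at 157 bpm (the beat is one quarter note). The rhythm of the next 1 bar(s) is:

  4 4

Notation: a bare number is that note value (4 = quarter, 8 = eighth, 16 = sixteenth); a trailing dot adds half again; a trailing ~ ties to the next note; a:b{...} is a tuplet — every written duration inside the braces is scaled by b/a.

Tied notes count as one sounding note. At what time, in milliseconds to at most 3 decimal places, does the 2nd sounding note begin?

1. 0.0ms @ 0 + 382.166ms (1)
2. 382.166ms @ 1 + 382.166ms (1)

note 2 onset = 1b = 382.166ms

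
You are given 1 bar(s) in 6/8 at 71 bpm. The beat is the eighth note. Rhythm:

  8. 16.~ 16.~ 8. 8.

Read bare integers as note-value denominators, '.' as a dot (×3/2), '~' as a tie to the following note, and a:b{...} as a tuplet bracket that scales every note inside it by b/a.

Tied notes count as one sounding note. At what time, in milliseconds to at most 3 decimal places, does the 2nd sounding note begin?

1. 0.0ms @ 0 + 1267.606ms (3/2)
2. 1267.606ms @ 3/2 + 2535.211ms (3)
3. 3802.817ms @ 9/2 + 1267.606ms (3/2)

note 2 onset = 3/2b = 1267.606ms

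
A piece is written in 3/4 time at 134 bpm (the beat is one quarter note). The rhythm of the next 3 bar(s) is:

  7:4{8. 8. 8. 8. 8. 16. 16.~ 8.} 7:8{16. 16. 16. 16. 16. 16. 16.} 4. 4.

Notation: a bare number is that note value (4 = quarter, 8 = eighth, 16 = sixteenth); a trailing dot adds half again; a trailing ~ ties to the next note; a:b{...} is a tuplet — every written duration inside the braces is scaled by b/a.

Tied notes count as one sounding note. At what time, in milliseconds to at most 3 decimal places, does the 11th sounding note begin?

1. 0.0ms @ 0 + 191.898ms (3/7)
2. 191.898ms @ 3/7 + 191.898ms (3/7)
3. 383.795ms @ 6/7 + 191.898ms (3/7)
4. 575.693ms @ 9/7 + 191.898ms (3/7)
5. 767.591ms @ 12/7 + 191.898ms (3/7)
6. 959.488ms @ 15/7 + 95.949ms (3/14)
7. 1055.437ms @ 33/14 + 287.846ms (9/14)
8. 1343.284ms @ 3 + 191.898ms (3/7)
9. 1535.181ms @ 24/7 + 191.898ms (3/7)
10. 1727.079ms @ 27/7 + 191.898ms (3/7)
11. 1918.977ms @ 30/7 + 191.898ms (3/7)
12. 2110.874ms @ 33/7 + 191.898ms (3/7)
13. 2302.772ms @ 36/7 + 191.898ms (3/7)
14. 2494.67ms @ 39/7 + 191.898ms (3/7)
15. 2686.567ms @ 6 + 671.642ms (3/2)
16. 3358.209ms @ 15/2 + 671.642ms (3/2)

note 11 onset = 30/7b = 1918.977ms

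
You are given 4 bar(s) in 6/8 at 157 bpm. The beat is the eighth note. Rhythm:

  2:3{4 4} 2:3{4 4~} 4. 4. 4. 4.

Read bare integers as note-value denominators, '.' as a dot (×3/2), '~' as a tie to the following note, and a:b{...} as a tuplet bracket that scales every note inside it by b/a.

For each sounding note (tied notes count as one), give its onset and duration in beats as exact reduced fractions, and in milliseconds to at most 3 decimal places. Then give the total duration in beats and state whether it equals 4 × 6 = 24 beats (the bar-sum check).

1) 0.0ms=0b +1146.497ms=3b
2) 1146.497ms=3b +1146.497ms=3b
3) 2292.994ms=6b +1146.497ms=3b
4) 3439.49ms=9b +2292.994ms=6b
5) 5732.484ms=15b +1146.497ms=3b
6) 6878.981ms=18b +1146.497ms=3b
7) 8025.478ms=21b +1146.497ms=3b
Σ=24b of 24 (157bpm 6/8) — PASS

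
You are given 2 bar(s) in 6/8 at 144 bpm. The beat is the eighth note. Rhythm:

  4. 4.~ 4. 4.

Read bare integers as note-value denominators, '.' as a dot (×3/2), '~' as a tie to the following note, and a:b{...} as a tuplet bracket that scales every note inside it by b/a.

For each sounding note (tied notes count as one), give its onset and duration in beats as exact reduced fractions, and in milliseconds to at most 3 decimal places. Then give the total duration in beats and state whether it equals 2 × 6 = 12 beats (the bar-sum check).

1) 0.0ms=0b +1250.0ms=3b
2) 1250.0ms=3b +2500.0ms=6b
3) 3750.0ms=9b +1250.0ms=3b
Σ=12b of 12 (144bpm 6/8) — PASS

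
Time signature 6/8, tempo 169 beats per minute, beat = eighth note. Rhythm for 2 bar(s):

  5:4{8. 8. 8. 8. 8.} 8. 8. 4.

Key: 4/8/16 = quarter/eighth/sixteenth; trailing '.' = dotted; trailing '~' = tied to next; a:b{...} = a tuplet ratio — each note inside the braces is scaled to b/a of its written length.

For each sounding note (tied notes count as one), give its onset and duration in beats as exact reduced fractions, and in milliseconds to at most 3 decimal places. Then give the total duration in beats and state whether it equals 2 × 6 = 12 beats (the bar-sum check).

1) 0.0ms=0b +426.036ms=6/5b
2) 426.036ms=6/5b +426.036ms=6/5b
3) 852.071ms=12/5b +426.036ms=6/5b
4) 1278.107ms=18/5b +426.036ms=6/5b
5) 1704.142ms=24/5b +426.036ms=6/5b
6) 2130.178ms=6b +532.544ms=3/2b
7) 2662.722ms=15/2b +532.544ms=3/2b
8) 3195.266ms=9b +1065.089ms=3b
Σ=12b of 12 (169bpm 6/8) — PASS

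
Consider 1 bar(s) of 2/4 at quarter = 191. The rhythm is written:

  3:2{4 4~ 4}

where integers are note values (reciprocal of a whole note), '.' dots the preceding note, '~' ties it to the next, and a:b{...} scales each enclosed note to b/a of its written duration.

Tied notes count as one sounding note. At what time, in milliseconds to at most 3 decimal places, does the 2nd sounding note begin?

note 2 onset = 2/3b = 209.424ms

1. 0.0ms @ 0 + 209.424ms (2/3)
2. 209.424ms @ 2/3 + 418.848ms (4/3)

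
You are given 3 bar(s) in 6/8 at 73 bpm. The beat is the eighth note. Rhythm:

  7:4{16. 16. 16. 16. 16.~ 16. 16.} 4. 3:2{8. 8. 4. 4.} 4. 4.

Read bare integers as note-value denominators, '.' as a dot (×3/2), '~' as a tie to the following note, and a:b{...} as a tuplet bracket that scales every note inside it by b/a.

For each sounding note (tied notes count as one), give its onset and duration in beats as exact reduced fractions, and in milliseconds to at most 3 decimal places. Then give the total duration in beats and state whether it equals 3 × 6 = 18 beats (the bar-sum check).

1) 0.0ms=0b +352.25ms=3/7b
2) 352.25ms=3/7b +352.25ms=3/7b
3) 704.501ms=6/7b +352.25ms=3/7b
4) 1056.751ms=9/7b +352.25ms=3/7b
5) 1409.002ms=12/7b +704.501ms=6/7b
6) 2113.503ms=18/7b +352.25ms=3/7b
7) 2465.753ms=3b +2465.753ms=3b
8) 4931.507ms=6b +821.918ms=1b
9) 5753.425ms=7b +821.918ms=1b
10) 6575.342ms=8b +1643.836ms=2b
11) 8219.178ms=10b +1643.836ms=2b
12) 9863.014ms=12b +2465.753ms=3b
13) 12328.767ms=15b +2465.753ms=3b
Σ=18b of 18 (73bpm 6/8) — PASS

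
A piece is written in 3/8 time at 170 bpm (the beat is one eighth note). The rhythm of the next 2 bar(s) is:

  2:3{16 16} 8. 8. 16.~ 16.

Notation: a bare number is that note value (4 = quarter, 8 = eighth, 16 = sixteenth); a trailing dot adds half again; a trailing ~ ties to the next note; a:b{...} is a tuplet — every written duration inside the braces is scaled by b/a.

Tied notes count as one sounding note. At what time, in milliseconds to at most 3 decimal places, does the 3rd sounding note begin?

note 3 onset = 3/2b = 529.412ms

1. 0.0ms @ 0 + 264.706ms (3/4)
2. 264.706ms @ 3/4 + 264.706ms (3/4)
3. 529.412ms @ 3/2 + 529.412ms (3/2)
4. 1058.824ms @ 3 + 529.412ms (3/2)
5. 1588.235ms @ 9/2 + 529.412ms (3/2)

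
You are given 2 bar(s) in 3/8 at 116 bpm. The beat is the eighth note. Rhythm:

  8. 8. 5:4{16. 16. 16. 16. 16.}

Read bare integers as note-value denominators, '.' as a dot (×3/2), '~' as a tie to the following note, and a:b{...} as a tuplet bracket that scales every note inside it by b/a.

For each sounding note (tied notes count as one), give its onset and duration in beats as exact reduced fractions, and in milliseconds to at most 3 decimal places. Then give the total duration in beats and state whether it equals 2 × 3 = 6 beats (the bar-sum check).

1) 0.0ms=0b +775.862ms=3/2b
2) 775.862ms=3/2b +775.862ms=3/2b
3) 1551.724ms=3b +310.345ms=3/5b
4) 1862.069ms=18/5b +310.345ms=3/5b
5) 2172.414ms=21/5b +310.345ms=3/5b
6) 2482.759ms=24/5b +310.345ms=3/5b
7) 2793.103ms=27/5b +310.345ms=3/5b
Σ=6b of 6 (116bpm 3/8) — PASS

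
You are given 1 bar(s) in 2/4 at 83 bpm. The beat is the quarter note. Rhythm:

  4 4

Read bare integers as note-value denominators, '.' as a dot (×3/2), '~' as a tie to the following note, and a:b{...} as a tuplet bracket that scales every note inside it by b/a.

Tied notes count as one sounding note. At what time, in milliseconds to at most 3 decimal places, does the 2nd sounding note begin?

1. 0.0ms @ 0 + 722.892ms (1)
2. 722.892ms @ 1 + 722.892ms (1)

note 2 onset = 1b = 722.892ms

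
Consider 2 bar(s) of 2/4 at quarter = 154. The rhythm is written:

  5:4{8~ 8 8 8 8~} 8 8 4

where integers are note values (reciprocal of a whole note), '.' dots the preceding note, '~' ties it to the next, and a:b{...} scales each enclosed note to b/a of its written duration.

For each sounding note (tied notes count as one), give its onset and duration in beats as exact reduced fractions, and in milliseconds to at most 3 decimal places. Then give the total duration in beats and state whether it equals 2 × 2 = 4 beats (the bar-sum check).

1) 0.0ms=0b +311.688ms=4/5b
2) 311.688ms=4/5b +155.844ms=2/5b
3) 467.532ms=6/5b +155.844ms=2/5b
4) 623.377ms=8/5b +350.649ms=9/10b
5) 974.026ms=5/2b +194.805ms=1/2b
6) 1168.831ms=3b +389.61ms=1b
Σ=4b of 4 (154bpm 2/4) — PASS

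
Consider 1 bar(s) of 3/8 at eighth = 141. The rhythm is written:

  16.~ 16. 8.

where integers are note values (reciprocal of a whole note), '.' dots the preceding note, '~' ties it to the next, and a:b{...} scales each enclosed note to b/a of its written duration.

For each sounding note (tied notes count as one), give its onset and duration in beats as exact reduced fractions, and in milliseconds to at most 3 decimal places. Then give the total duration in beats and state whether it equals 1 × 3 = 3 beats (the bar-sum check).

1) 0.0ms=0b +638.298ms=3/2b
2) 638.298ms=3/2b +638.298ms=3/2b
Σ=3b of 3 (141bpm 3/8) — PASS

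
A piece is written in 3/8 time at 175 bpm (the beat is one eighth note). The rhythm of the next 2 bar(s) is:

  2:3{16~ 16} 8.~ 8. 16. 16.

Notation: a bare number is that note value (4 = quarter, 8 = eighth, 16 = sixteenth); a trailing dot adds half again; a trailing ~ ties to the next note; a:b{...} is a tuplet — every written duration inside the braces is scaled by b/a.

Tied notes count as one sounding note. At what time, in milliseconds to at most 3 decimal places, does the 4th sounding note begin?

1. 0.0ms @ 0 + 514.286ms (3/2)
2. 514.286ms @ 3/2 + 1028.571ms (3)
3. 1542.857ms @ 9/2 + 257.143ms (3/4)
4. 1800.0ms @ 21/4 + 257.143ms (3/4)

note 4 onset = 21/4b = 1800.0ms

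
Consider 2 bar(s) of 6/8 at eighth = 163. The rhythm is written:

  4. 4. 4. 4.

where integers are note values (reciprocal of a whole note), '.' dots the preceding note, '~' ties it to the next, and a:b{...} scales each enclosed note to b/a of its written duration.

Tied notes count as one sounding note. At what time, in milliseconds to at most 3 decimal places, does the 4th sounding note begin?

1. 0.0ms @ 0 + 1104.294ms (3)
2. 1104.294ms @ 3 + 1104.294ms (3)
3. 2208.589ms @ 6 + 1104.294ms (3)
4. 3312.883ms @ 9 + 1104.294ms (3)

note 4 onset = 9b = 3312.883ms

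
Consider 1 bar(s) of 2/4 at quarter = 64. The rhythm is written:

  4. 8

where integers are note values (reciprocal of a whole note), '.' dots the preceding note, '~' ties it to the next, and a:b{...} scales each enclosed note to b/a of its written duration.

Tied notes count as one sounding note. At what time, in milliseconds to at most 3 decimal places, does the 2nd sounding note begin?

note 2 onset = 3/2b = 1406.25ms

1. 0.0ms @ 0 + 1406.25ms (3/2)
2. 1406.25ms @ 3/2 + 468.75ms (1/2)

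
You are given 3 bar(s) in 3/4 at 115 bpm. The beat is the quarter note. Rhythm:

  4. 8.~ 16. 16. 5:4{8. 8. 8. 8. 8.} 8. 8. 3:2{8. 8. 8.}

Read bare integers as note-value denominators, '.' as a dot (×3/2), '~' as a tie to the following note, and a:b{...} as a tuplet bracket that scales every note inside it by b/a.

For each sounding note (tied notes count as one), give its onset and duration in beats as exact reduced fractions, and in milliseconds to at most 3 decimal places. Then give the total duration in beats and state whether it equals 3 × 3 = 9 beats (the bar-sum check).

1) 0.0ms=0b +782.609ms=3/2b
2) 782.609ms=3/2b +586.957ms=9/8b
3) 1369.565ms=21/8b +195.652ms=3/8b
4) 1565.217ms=3b +313.043ms=3/5b
5) 1878.261ms=18/5b +313.043ms=3/5b
6) 2191.304ms=21/5b +313.043ms=3/5b
7) 2504.348ms=24/5b +313.043ms=3/5b
8) 2817.391ms=27/5b +313.043ms=3/5b
9) 3130.435ms=6b +391.304ms=3/4b
10) 3521.739ms=27/4b +391.304ms=3/4b
11) 3913.043ms=15/2b +260.87ms=1/2b
12) 4173.913ms=8b +260.87ms=1/2b
13) 4434.783ms=17/2b +260.87ms=1/2b
Σ=9b of 9 (115bpm 3/4) — PASS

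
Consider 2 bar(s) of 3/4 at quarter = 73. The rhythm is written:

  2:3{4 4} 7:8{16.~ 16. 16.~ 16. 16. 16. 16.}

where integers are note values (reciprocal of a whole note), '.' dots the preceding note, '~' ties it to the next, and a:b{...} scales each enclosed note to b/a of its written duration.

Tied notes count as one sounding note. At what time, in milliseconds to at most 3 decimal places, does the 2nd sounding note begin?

note 2 onset = 3/2b = 1232.877ms

1. 0.0ms @ 0 + 1232.877ms (3/2)
2. 1232.877ms @ 3/2 + 1232.877ms (3/2)
3. 2465.753ms @ 3 + 704.501ms (6/7)
4. 3170.254ms @ 27/7 + 704.501ms (6/7)
5. 3874.755ms @ 33/7 + 352.25ms (3/7)
6. 4227.006ms @ 36/7 + 352.25ms (3/7)
7. 4579.256ms @ 39/7 + 352.25ms (3/7)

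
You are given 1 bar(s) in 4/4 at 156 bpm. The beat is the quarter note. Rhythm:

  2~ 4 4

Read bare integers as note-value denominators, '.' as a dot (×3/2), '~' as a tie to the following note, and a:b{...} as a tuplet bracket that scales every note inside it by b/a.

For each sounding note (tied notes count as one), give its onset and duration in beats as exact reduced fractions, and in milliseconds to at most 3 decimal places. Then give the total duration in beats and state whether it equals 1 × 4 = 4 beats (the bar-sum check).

1) 0.0ms=0b +1153.846ms=3b
2) 1153.846ms=3b +384.615ms=1b
Σ=4b of 4 (156bpm 4/4) — PASS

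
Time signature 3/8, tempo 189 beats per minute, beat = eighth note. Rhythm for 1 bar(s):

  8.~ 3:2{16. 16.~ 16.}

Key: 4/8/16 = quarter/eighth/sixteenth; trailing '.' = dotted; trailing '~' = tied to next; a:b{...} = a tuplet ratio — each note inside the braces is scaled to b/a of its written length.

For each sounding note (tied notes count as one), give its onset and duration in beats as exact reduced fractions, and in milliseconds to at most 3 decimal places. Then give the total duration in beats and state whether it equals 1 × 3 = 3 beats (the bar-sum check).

1) 0.0ms=0b +634.921ms=2b
2) 634.921ms=2b +317.46ms=1b
Σ=3b of 3 (189bpm 3/8) — PASS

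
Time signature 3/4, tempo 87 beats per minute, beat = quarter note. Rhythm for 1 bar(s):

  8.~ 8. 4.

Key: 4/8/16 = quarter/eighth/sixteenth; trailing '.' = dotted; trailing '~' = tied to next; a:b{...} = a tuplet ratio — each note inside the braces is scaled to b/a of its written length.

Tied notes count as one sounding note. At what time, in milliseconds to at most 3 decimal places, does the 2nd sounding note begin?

note 2 onset = 3/2b = 1034.483ms

1. 0.0ms @ 0 + 1034.483ms (3/2)
2. 1034.483ms @ 3/2 + 1034.483ms (3/2)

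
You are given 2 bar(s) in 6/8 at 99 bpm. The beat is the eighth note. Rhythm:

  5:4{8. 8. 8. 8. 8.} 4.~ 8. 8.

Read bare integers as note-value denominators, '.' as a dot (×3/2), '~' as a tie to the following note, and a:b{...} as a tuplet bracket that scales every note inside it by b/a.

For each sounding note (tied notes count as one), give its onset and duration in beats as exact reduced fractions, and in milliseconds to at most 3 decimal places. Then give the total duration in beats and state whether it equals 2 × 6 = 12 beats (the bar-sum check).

1) 0.0ms=0b +727.273ms=6/5b
2) 727.273ms=6/5b +727.273ms=6/5b
3) 1454.545ms=12/5b +727.273ms=6/5b
4) 2181.818ms=18/5b +727.273ms=6/5b
5) 2909.091ms=24/5b +727.273ms=6/5b
6) 3636.364ms=6b +2727.273ms=9/2b
7) 6363.636ms=21/2b +909.091ms=3/2b
Σ=12b of 12 (99bpm 6/8) — PASS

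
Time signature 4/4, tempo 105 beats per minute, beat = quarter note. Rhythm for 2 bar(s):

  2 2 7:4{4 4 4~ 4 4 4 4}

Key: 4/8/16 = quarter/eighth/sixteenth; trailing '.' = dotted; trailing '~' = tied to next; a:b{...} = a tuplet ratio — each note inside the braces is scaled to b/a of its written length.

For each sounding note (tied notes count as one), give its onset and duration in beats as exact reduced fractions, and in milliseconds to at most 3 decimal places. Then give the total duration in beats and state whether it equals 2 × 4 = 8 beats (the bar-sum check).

1) 0.0ms=0b +1142.857ms=2b
2) 1142.857ms=2b +1142.857ms=2b
3) 2285.714ms=4b +326.531ms=4/7b
4) 2612.245ms=32/7b +326.531ms=4/7b
5) 2938.776ms=36/7b +653.061ms=8/7b
6) 3591.837ms=44/7b +326.531ms=4/7b
7) 3918.367ms=48/7b +326.531ms=4/7b
8) 4244.898ms=52/7b +326.531ms=4/7b
Σ=8b of 8 (105bpm 4/4) — PASS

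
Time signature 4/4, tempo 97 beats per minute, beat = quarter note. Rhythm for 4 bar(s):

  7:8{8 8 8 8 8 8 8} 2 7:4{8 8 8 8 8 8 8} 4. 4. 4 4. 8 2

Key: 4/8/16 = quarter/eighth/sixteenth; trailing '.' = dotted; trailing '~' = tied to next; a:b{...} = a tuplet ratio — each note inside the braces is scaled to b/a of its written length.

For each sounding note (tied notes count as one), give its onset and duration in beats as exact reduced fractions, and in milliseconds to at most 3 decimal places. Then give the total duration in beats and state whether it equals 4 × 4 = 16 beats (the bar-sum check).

1) 0.0ms=0b +353.461ms=4/7b
2) 353.461ms=4/7b +353.461ms=4/7b
3) 706.922ms=8/7b +353.461ms=4/7b
4) 1060.383ms=12/7b +353.461ms=4/7b
5) 1413.844ms=16/7b +353.461ms=4/7b
6) 1767.305ms=20/7b +353.461ms=4/7b
7) 2120.766ms=24/7b +353.461ms=4/7b
8) 2474.227ms=4b +1237.113ms=2b
9) 3711.34ms=6b +176.73ms=2/7b
10) 3888.071ms=44/7b +176.73ms=2/7b
11) 4064.801ms=46/7b +176.73ms=2/7b
12) 4241.532ms=48/7b +176.73ms=2/7b
13) 4418.262ms=50/7b +176.73ms=2/7b
14) 4594.993ms=52/7b +176.73ms=2/7b
15) 4771.723ms=54/7b +176.73ms=2/7b
16) 4948.454ms=8b +927.835ms=3/2b
17) 5876.289ms=19/2b +927.835ms=3/2b
18) 6804.124ms=11b +618.557ms=1b
19) 7422.68ms=12b +927.835ms=3/2b
20) 8350.515ms=27/2b +309.278ms=1/2b
21) 8659.794ms=14b +1237.113ms=2b
Σ=16b of 16 (97bpm 4/4) — PASS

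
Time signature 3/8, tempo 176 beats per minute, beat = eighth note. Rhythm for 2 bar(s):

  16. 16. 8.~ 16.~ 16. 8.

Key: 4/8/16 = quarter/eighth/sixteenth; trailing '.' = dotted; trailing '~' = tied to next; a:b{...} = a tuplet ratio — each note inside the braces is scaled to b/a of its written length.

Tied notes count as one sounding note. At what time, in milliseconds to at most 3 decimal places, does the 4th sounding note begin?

note 4 onset = 9/2b = 1534.091ms

1. 0.0ms @ 0 + 255.682ms (3/4)
2. 255.682ms @ 3/4 + 255.682ms (3/4)
3. 511.364ms @ 3/2 + 1022.727ms (3)
4. 1534.091ms @ 9/2 + 511.364ms (3/2)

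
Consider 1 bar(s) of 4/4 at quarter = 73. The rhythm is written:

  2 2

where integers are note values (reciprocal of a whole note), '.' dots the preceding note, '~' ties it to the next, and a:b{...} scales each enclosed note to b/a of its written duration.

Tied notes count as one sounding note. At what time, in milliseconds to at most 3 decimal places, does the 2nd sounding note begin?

note 2 onset = 2b = 1643.836ms

1. 0.0ms @ 0 + 1643.836ms (2)
2. 1643.836ms @ 2 + 1643.836ms (2)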